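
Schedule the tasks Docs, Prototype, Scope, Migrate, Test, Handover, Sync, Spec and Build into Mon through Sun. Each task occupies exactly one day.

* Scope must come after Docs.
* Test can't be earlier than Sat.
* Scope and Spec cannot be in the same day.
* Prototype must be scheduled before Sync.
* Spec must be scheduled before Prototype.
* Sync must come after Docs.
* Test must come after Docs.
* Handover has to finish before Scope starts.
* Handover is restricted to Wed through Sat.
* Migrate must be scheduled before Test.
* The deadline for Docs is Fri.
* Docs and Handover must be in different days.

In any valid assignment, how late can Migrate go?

Downstream work caps Migrate at Sat.
Migrate at Sat is achievable: Spec -> Mon, Prototype -> Tue, Sync -> Wed, Migrate -> Sat, Build -> Mon, Docs -> Mon, Handover -> Wed, Scope -> Thu, Test -> Sun.

Sat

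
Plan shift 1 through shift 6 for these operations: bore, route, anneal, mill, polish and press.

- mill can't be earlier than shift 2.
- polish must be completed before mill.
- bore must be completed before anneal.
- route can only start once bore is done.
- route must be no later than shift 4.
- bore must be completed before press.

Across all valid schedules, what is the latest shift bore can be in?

shift 3

Downstream work caps bore at shift 3.
bore at shift 3 is achievable: anneal=shift 4, mill=shift 2, polish=shift 1, press=shift 4, bore=shift 3, route=shift 4.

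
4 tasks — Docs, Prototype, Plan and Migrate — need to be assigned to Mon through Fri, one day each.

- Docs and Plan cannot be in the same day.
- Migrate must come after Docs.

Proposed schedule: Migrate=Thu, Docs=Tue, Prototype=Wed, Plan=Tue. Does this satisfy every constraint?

Migrate must come after Docs — holds.
Docs and Plan cannot be in the same day — violated.

No. Docs and Plan cannot be in the same day is not satisfied.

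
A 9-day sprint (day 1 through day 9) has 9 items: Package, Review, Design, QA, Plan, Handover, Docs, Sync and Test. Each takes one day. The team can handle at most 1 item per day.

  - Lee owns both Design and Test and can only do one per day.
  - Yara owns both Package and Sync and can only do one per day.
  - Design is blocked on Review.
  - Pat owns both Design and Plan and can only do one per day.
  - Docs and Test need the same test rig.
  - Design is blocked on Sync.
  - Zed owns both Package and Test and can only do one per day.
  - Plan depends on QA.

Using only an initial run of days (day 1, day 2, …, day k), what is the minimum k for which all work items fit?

9

The precedence chain requires at least 2 distinct days.
With at most 1 per day and 9 work items, at least 9 days are needed.
9 works (last occupied day: day 9): for example Handover -> day 7, Docs -> day 8, Plan -> day 5, Test -> day 9, Review -> day 1, QA -> day 4, Design -> day 3, Package -> day 6, Sync -> day 2.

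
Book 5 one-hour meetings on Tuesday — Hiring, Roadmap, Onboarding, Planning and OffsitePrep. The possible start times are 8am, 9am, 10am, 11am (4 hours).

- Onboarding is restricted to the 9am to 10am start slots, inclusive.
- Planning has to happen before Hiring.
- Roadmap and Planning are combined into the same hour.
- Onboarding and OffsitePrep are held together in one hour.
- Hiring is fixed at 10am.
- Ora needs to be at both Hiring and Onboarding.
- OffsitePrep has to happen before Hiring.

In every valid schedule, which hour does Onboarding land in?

9am

Onboarding's window is 9am–10am.
Hiring is fixed at 10am, and Onboarding can't share a hour with Hiring.
So Onboarding must be 9am.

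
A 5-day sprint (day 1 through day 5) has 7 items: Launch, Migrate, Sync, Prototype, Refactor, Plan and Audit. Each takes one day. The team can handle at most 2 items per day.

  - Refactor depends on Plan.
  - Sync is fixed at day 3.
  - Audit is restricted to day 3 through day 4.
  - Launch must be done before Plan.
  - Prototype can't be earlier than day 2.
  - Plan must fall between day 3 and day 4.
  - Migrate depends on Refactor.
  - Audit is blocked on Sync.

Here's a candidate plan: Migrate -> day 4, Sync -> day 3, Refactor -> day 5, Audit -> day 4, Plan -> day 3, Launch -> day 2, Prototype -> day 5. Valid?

Invalid. Migrate depends on Refactor.

Refactor depends on Plan — holds.
Sync is fixed at day 3 — holds.
Migrate depends on Refactor — violated.
Launch must be done before Plan — holds.
Audit is restricted to day 3 through day 4 — holds.
The team can handle at most 2 items per day — holds.
Audit is blocked on Sync — holds.
Plan must fall between day 3 and day 4 — holds.
Prototype can't be earlier than day 2 — holds.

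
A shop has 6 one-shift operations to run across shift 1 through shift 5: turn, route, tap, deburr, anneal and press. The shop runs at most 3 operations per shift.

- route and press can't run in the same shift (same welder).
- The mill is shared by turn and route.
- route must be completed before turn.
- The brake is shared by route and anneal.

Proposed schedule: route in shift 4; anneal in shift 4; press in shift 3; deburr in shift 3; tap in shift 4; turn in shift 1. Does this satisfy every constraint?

Invalid. route must be completed before turn.

route must be completed before turn — violated.
The mill is shared by turn and route — holds.
The brake is shared by route and anneal — violated.
The shop runs at most 3 operations per shift — holds.
route and press can't run in the same shift (same welder) — holds.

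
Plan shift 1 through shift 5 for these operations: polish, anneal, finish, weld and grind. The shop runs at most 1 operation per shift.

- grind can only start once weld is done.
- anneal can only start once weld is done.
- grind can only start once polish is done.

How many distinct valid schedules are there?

25

Splitting on polish: it can be shift 1 (8), shift 2 (8), shift 3 (6), shift 4 (3). Listing each branch's schedules as (anneal, finish, weld, grind) by shift number:
polish=shift 1: (3,4,2,5) (3,5,2,4) (4,2,3,5) (4,3,2,5) (4,5,2,3) (5,2,3,4) (5,3,2,4) (5,4,2,3) — 8.
polish=shift 2: (3,4,1,5) (3,5,1,4) (4,1,3,5) (4,3,1,5) (4,5,1,3) (5,1,3,4) (5,3,1,4) (5,4,1,3) — 8.
polish=shift 3: (2,4,1,5) (2,5,1,4) (4,1,2,5) (4,2,1,5) (5,1,2,4) (5,2,1,4) — 6.
polish=shift 4: (2,3,1,5) (3,1,2,5) (3,2,1,5) — 3.
Summing: 8 + 8 + 6 + 3 = 25.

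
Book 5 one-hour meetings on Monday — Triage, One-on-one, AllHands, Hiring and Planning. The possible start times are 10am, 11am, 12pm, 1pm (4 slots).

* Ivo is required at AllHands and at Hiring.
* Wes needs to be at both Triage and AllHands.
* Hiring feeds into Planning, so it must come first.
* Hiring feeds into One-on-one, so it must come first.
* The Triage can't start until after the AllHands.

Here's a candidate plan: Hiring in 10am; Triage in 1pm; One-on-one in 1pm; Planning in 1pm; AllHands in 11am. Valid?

Hiring feeds into One-on-one, so it must come first — holds.
Hiring feeds into Planning, so it must come first — holds.
The Triage can't start until after the AllHands — holds.
Wes needs to be at both Triage and AllHands — holds.
Ivo is required at AllHands and at Hiring — holds.

Yes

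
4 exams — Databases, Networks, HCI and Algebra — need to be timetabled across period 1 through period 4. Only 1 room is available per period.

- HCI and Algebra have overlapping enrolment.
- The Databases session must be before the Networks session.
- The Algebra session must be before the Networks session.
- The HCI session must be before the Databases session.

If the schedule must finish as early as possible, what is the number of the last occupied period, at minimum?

The precedence chain requires at least 3 distinct periods.
With at most 1 per period and 4 exams, at least 4 periods are needed.
4 works (last occupied period: period 4): for example HCI in period 1; Algebra in period 3; Networks in period 4; Databases in period 2.

period 4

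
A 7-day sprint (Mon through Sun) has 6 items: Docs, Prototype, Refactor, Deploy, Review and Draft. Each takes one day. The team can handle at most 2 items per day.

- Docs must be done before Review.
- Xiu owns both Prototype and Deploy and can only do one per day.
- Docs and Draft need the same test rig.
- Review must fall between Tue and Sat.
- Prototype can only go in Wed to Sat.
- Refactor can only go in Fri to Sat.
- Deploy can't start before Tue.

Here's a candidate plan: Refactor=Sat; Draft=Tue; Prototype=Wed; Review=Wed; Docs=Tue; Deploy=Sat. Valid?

Review must fall between Tue and Sat — holds.
Docs must be done before Review — holds.
Prototype can only go in Wed to Sat — holds.
Docs and Draft need the same test rig — violated.
Xiu owns both Prototype and Deploy and can only do one per day — holds.
Refactor can only go in Fri to Sat — holds.
The team can handle at most 2 items per day — holds.
Deploy can't start before Tue — holds.

No. Docs and Draft need the same test rig is not satisfied.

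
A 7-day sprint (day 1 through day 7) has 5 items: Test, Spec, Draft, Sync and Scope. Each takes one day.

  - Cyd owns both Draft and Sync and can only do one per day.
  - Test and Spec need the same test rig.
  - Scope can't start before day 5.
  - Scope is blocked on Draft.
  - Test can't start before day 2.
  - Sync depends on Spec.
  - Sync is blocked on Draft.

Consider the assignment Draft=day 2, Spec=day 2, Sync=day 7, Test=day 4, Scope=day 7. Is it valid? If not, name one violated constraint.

Yes, all constraints hold

Sync depends on Spec — holds.
Test and Spec need the same test rig — holds.
Sync is blocked on Draft — holds.
Scope can't start before day 5 — holds.
Cyd owns both Draft and Sync and can only do one per day — holds.
Test can't start before day 2 — holds.
Scope is blocked on Draft — holds.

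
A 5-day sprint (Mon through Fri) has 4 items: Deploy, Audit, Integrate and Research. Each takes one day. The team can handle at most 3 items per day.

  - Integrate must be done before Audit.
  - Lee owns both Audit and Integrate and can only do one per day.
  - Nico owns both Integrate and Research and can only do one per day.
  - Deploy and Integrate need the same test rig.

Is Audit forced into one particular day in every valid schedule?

Audit can be Tue (e.g. Deploy=Tue; Research=Tue; Integrate=Mon; Audit=Tue) or Wed (e.g. Deploy=Tue; Research=Tue; Audit=Wed; Integrate=Mon).

No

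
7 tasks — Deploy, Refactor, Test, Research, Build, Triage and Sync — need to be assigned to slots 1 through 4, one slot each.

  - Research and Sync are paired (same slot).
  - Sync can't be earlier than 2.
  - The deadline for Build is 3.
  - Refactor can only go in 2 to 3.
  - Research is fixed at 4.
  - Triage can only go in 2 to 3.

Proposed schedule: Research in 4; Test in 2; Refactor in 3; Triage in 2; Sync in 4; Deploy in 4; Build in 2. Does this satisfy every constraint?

Research and Sync are paired (same slot) — holds.
Research is fixed at 4 — holds.
Sync can't be earlier than 2 — holds.
Triage can only go in 2 to 3 — holds.
Refactor can only go in 2 to 3 — holds.
The deadline for Build is 3 — holds.

Yes, all constraints hold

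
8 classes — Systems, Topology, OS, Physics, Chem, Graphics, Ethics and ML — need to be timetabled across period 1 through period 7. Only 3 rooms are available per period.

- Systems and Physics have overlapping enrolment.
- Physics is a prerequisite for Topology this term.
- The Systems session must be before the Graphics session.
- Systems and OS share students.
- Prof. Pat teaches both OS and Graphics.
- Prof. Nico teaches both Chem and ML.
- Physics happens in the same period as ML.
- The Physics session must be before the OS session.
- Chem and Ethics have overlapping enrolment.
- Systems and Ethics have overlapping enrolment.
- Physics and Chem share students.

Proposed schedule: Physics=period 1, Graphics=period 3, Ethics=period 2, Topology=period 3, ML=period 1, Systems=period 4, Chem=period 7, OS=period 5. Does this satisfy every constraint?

Systems and Ethics have overlapping enrolment — holds.
Physics and Chem share students — holds.
Systems and Physics have overlapping enrolment — holds.
Physics is a prerequisite for Topology this term — holds.
The Systems session must be before the Graphics session — violated.
Prof. Nico teaches both Chem and ML — holds.
The Physics session must be before the OS session — holds.
Prof. Pat teaches both OS and Graphics — holds.
Systems and OS share students — holds.
Only 3 rooms are available per period — holds.
Physics happens in the same period as ML — holds.
Chem and Ethics have overlapping enrolment — holds.

No. The Systems session must be before the Graphics session is not satisfied.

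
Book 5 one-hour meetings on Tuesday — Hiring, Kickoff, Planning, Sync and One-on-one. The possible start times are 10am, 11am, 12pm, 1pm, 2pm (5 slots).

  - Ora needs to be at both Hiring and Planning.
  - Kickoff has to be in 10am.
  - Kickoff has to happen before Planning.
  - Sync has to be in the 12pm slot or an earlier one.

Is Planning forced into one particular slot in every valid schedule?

No

Planning can be 11am (e.g. Kickoff=10am, One-on-one=10am, Hiring=10am, Planning=11am, Sync=10am) or 12pm (e.g. Hiring in 10am, Sync in 10am, One-on-one in 10am, Planning in 12pm, Kickoff in 10am).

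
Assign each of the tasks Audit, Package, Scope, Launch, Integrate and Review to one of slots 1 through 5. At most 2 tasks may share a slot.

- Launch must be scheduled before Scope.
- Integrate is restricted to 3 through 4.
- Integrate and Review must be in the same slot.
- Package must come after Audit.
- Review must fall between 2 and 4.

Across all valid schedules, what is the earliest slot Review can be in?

Review is available from 2; Review must be in the same slot as Integrate, which can't be before 3, so Review is at least 3; Review's own window allows nothing later than 4.
Review at 3 is achievable: Review -> 3, Integrate -> 3, Launch -> 1, Audit -> 1, Package -> 2, Scope -> 2.

3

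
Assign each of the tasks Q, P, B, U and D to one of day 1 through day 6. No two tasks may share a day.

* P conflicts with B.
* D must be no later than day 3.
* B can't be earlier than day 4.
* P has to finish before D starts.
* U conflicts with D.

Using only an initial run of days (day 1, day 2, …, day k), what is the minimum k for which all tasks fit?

The precedence chain requires at least 2 distinct days.
With at most 1 per day and 5 tasks, at least 5 days are needed.
B can't be placed before day 4, so the schedule must run through at least day 4.
5 works (last occupied day: day 5): for example U=day 5, P=day 1, D=day 2, B=day 4, Q=day 3.

5 days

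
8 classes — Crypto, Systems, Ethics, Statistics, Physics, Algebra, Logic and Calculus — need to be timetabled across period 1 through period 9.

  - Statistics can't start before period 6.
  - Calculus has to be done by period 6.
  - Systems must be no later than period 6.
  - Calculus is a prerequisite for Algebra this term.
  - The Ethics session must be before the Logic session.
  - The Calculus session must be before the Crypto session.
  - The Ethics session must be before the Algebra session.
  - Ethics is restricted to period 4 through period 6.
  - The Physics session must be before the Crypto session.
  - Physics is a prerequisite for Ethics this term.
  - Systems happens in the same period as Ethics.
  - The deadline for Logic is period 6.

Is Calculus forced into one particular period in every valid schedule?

Calculus can be period 1 (e.g. Ethics=period 4; Systems=period 4; Calculus=period 1; Logic=period 5; Crypto=period 2; Algebra=period 5; Physics=period 1; Statistics=period 6) or period 2 (e.g. Algebra in period 5, Logic in period 5, Calculus in period 2, Systems in period 4, Physics in period 1, Statistics in period 6, Crypto in period 3, Ethics in period 4).

No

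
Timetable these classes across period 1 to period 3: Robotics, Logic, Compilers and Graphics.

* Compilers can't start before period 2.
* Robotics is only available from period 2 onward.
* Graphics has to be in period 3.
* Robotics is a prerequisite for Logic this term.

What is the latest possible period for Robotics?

period 2

Robotics is available from period 2; downstream work caps Robotics at period 2.
Robotics at period 2 is achievable: Graphics -> period 3; Robotics -> period 2; Logic -> period 3; Compilers -> period 2.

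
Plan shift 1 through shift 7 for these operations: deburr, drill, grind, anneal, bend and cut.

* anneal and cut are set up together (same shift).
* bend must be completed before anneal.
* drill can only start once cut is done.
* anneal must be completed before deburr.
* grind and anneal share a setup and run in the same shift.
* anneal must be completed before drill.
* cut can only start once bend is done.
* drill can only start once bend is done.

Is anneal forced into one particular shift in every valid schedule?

anneal can be shift 2 (e.g. anneal -> shift 2, deburr -> shift 3, bend -> shift 1, grind -> shift 2, drill -> shift 3, cut -> shift 2) or shift 3 (e.g. bend -> shift 1, drill -> shift 4, cut -> shift 3, deburr -> shift 4, grind -> shift 3, anneal -> shift 3).

No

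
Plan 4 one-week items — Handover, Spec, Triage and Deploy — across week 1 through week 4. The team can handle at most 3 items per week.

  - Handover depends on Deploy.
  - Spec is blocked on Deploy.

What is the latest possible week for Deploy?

Downstream work caps Deploy at week 3.
Deploy at week 3 is achievable: Spec=week 4, Triage=week 1, Deploy=week 3, Handover=week 4.

week 3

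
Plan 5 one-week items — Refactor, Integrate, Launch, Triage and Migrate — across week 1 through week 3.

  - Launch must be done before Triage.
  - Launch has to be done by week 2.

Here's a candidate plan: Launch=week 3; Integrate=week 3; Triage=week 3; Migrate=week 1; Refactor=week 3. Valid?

No — it violates: Launch has to be done by week 2

Launch has to be done by week 2 — violated.
Launch must be done before Triage — violated.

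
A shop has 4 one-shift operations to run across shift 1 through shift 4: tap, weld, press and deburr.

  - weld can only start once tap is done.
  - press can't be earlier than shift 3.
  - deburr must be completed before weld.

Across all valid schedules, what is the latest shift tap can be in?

Downstream work caps tap at shift 3.
tap at shift 3 is achievable: press -> shift 3, tap -> shift 3, weld -> shift 4, deburr -> shift 1.

shift 3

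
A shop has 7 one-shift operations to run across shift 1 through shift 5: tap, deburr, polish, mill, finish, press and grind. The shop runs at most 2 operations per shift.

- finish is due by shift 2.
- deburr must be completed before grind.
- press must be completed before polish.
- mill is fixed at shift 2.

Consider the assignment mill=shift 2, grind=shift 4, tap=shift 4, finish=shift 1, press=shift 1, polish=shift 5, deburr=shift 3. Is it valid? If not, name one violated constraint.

Yes

press must be completed before polish — holds.
The shop runs at most 2 operations per shift — holds.
mill is fixed at shift 2 — holds.
finish is due by shift 2 — holds.
deburr must be completed before grind — holds.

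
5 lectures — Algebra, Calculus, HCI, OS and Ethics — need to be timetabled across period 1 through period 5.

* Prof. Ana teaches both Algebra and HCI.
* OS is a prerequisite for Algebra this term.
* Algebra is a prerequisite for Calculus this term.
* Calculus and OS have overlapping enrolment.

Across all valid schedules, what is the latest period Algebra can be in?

period 4

Precedence pushes Algebra to at least period 2; downstream work caps Algebra at period 4.
Algebra at period 4 is achievable: Ethics -> period 1; Algebra -> period 4; OS -> period 1; HCI -> period 1; Calculus -> period 5.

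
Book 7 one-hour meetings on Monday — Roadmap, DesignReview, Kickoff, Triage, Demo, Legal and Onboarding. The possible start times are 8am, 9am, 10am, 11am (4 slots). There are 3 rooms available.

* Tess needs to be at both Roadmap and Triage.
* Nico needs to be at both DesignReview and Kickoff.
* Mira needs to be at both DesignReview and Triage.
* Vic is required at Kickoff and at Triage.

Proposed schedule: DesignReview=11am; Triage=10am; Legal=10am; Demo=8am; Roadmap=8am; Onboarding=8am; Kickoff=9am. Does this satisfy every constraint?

Tess needs to be at both Roadmap and Triage — holds.
Nico needs to be at both DesignReview and Kickoff — holds.
There are 3 rooms available — holds.
Mira needs to be at both DesignReview and Triage — holds.
Vic is required at Kickoff and at Triage — holds.

Yes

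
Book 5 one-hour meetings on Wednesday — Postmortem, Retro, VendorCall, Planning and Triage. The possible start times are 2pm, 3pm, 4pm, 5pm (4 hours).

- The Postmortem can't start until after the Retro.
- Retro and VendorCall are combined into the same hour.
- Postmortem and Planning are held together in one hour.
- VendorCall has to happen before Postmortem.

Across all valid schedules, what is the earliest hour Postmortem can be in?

Precedence pushes Postmortem to at least 3pm.
Postmortem at 3pm is achievable: Triage in 2pm, VendorCall in 2pm, Retro in 2pm, Postmortem in 3pm, Planning in 3pm.

3pm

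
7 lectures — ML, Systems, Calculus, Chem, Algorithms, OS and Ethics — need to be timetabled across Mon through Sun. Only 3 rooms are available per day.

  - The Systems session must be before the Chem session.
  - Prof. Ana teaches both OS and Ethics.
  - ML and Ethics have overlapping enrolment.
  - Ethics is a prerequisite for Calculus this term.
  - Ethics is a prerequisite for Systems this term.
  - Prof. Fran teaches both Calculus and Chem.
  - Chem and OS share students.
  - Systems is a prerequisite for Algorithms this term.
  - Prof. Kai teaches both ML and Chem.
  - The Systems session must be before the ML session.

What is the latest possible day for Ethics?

Thu

Downstream work caps Ethics at Fri.
Ethics at Thu is achievable: ML in Sat, Algorithms in Sat, OS in Mon, Chem in Sun, Systems in Fri, Calculus in Fri, Ethics in Thu.
Nothing later works — the conflict and capacity constraints rule out every day after Thu.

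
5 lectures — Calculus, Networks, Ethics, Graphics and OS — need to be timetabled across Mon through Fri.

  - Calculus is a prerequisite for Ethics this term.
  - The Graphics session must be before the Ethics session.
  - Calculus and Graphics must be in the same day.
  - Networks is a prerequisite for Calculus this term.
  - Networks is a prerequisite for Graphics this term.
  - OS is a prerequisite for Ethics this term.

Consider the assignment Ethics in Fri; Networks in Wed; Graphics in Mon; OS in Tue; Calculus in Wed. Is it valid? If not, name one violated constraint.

No. Networks is a prerequisite for Graphics this term is not satisfied.

OS is a prerequisite for Ethics this term — holds.
Calculus and Graphics must be in the same day — violated.
Networks is a prerequisite for Calculus this term — violated.
Calculus is a prerequisite for Ethics this term — holds.
Networks is a prerequisite for Graphics this term — violated.
The Graphics session must be before the Ethics session — holds.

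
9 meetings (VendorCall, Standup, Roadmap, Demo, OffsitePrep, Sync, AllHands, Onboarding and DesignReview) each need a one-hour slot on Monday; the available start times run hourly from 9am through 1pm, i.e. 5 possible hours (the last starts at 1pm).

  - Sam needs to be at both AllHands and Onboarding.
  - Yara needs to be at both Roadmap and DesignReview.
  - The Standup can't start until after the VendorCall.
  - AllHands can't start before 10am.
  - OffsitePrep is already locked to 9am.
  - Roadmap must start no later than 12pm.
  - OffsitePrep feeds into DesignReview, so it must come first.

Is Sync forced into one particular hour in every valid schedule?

Sync can be 9am (e.g. Standup=10am, Roadmap=9am, Onboarding=9am, Demo=9am, Sync=9am, VendorCall=9am, AllHands=10am, OffsitePrep=9am, DesignReview=10am) or 10am (e.g. OffsitePrep=9am, Sync=10am, Onboarding=9am, Demo=9am, Roadmap=9am, VendorCall=9am, DesignReview=10am, AllHands=10am, Standup=10am).

No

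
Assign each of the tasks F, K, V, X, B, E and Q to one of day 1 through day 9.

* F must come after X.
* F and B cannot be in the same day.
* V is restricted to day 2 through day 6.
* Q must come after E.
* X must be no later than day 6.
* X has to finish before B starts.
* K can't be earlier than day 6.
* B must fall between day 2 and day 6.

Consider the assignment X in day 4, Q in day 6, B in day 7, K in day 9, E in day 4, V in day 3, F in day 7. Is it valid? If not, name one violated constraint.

No. F and B cannot be in the same day is not satisfied.

X must be no later than day 6 — holds.
F must come after X — holds.
F and B cannot be in the same day — violated.
X has to finish before B starts — holds.
V is restricted to day 2 through day 6 — holds.
Q must come after E — holds.
B must fall between day 2 and day 6 — violated.
K can't be earlier than day 6 — holds.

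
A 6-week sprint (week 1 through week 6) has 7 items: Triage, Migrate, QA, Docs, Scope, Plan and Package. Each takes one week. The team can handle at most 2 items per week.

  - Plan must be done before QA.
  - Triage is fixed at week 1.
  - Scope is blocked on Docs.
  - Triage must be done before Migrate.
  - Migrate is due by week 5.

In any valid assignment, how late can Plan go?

Downstream work caps Plan at week 5.
Plan at week 5 is achievable: Scope=week 2; QA=week 6; Docs=week 1; Package=week 3; Plan=week 5; Triage=week 1; Migrate=week 2.

week 5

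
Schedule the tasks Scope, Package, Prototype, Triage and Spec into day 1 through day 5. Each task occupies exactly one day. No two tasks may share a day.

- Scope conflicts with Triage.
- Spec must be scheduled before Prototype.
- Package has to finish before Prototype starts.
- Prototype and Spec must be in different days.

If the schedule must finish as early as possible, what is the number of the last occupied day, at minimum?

The precedence chain requires at least 2 distinct days.
With at most 1 per day and 5 tasks, at least 5 days are needed.
5 works (last occupied day: day 5): for example Prototype in day 3; Triage in day 5; Package in day 1; Spec in day 2; Scope in day 4.

5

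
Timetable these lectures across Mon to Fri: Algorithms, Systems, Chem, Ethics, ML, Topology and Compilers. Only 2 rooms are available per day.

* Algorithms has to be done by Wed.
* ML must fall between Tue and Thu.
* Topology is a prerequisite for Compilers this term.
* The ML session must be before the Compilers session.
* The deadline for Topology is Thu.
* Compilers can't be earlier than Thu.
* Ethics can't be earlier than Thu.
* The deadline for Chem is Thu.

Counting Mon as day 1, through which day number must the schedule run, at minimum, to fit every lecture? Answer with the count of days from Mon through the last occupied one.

4 days

The precedence chain requires at least 2 distinct days.
With at most 2 per day and 7 lectures, at least 4 days are needed.
Ethics can't be placed before Thu — that is day 4 counting from Mon — so the schedule must run through at least 4 days.
4 works (last occupied day: Thu): for example Topology in Mon; Algorithms in Mon; Compilers in Thu; Chem in Wed; Systems in Tue; ML in Tue; Ethics in Thu.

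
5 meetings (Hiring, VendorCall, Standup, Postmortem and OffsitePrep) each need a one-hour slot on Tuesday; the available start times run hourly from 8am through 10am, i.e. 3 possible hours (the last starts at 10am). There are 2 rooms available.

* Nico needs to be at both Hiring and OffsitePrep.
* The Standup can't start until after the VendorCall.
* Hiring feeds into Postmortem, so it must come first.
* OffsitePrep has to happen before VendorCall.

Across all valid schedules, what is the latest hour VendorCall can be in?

Precedence pushes VendorCall to at least 9am; downstream work caps VendorCall at 9am.
VendorCall at 9am is achievable: Standup=10am; OffsitePrep=8am; Hiring=9am; Postmortem=10am; VendorCall=9am.

9am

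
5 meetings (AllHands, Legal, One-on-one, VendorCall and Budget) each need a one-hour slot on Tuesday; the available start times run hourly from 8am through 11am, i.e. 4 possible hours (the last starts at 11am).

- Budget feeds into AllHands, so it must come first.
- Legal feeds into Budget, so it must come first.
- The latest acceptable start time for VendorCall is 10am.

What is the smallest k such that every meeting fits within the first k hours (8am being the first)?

The precedence chain requires at least 3 distinct hours.
3 works (last occupied hour: 10am): for example VendorCall in 8am, AllHands in 10am, Legal in 8am, Budget in 9am, One-on-one in 8am.

3 hours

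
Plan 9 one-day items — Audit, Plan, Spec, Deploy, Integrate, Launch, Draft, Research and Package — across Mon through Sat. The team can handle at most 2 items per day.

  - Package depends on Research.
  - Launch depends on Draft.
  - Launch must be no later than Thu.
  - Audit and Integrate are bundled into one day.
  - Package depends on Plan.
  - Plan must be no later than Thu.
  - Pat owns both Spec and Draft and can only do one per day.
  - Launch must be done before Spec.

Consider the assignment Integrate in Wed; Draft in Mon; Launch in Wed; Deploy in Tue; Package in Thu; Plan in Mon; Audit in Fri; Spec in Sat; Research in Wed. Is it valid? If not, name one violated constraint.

No — it violates: Audit and Integrate are bundled into one day

The team can handle at most 2 items per day — violated.
Audit and Integrate are bundled into one day — violated.
Package depends on Research — holds.
Launch must be done before Spec — holds.
Plan must be no later than Thu — holds.
Package depends on Plan — holds.
Pat owns both Spec and Draft and can only do one per day — holds.
Launch depends on Draft — holds.
Launch must be no later than Thu — holds.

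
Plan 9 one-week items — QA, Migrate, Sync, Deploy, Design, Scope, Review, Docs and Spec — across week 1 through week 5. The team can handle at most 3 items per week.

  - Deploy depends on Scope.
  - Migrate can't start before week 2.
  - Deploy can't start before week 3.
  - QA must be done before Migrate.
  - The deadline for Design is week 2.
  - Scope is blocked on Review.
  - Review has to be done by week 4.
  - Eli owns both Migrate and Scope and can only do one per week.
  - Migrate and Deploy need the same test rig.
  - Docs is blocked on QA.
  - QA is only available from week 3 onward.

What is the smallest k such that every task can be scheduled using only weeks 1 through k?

The precedence chain requires at least 3 distinct weeks.
With at most 3 per week and 9 tasks, at least 3 weeks are needed.
Propagating the time windows through the other constraints, Migrate can't land before week 4, so the schedule must run through at least week 4.
4 works (last occupied week: week 4): for example Migrate in week 4; Sync in week 1; Deploy in week 3; Design in week 1; Spec in week 2; Docs in week 4; QA in week 3; Review in week 1; Scope in week 2.

4 weeks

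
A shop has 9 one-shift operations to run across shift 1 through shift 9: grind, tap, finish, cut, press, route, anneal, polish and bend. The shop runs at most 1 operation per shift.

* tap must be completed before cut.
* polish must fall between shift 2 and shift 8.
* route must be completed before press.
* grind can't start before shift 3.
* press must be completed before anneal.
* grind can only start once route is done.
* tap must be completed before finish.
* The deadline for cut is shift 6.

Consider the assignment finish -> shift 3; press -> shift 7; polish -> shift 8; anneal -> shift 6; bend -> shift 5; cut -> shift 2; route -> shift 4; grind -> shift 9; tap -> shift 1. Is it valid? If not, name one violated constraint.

Invalid. press must be completed before anneal.

route must be completed before press — holds.
The deadline for cut is shift 6 — holds.
grind can't start before shift 3 — holds.
tap must be completed before finish — holds.
polish must fall between shift 2 and shift 8 — holds.
grind can only start once route is done — holds.
press must be completed before anneal — violated.
The shop runs at most 1 operation per shift — holds.
tap must be completed before cut — holds.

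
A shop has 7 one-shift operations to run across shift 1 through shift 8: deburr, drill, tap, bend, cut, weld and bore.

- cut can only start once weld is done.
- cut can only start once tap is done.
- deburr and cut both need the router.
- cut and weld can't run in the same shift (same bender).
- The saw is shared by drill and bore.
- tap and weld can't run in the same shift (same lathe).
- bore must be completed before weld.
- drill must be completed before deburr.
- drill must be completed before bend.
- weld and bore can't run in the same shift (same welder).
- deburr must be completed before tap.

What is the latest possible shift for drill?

Downstream work caps drill at shift 5.
drill at shift 5 is achievable: tap -> shift 7, bore -> shift 1, drill -> shift 5, deburr -> shift 6, cut -> shift 8, bend -> shift 6, weld -> shift 2.

shift 5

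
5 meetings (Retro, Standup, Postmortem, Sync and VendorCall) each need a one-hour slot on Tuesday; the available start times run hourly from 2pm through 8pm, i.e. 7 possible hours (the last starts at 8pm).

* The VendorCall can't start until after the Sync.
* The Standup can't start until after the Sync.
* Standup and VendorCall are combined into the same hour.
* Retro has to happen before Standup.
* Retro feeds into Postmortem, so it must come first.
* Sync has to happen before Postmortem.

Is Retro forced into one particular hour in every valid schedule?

Retro can be 2pm (e.g. Postmortem=3pm; Retro=2pm; VendorCall=3pm; Sync=2pm; Standup=3pm) or 3pm (e.g. Sync=2pm; Standup=4pm; Retro=3pm; Postmortem=4pm; VendorCall=4pm).

No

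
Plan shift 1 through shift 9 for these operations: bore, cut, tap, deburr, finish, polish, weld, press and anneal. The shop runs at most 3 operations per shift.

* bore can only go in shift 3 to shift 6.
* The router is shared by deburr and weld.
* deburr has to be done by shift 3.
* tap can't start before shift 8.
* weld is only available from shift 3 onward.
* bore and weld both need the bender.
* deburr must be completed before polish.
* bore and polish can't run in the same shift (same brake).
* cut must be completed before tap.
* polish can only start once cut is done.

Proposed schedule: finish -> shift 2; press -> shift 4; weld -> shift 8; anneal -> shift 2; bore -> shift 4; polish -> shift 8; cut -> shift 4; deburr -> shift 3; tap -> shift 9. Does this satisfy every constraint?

polish can only start once cut is done — holds.
deburr must be completed before polish — holds.
bore and polish can't run in the same shift (same brake) — holds.
bore and weld both need the bender — holds.
weld is only available from shift 3 onward — holds.
The shop runs at most 3 operations per shift — holds.
The router is shared by deburr and weld — holds.
deburr has to be done by shift 3 — holds.
bore can only go in shift 3 to shift 6 — holds.
cut must be completed before tap — holds.
tap can't start before shift 8 — holds.

Yes, all constraints hold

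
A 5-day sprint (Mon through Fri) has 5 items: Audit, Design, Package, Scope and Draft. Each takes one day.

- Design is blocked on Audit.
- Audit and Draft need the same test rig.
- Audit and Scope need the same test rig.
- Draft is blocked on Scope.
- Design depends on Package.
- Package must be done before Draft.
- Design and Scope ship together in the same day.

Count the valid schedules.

20

Splitting on Audit: it can be Mon (10), Tue (7), Wed (3). Listing each branch's schedules as (Design, Package, Scope, Draft):
Audit=Mon: (Tue,Mon,Tue,Wed) (Tue,Mon,Tue,Thu) (Tue,Mon,Tue,Fri) (Wed,Mon,Wed,Thu) (Wed,Mon,Wed,Fri) (Wed,Tue,Wed,Thu) (Wed,Tue,Wed,Fri) (Thu,Mon,Thu,Fri) (Thu,Tue,Thu,Fri) (Thu,Wed,Thu,Fri) — 10.
Audit=Tue: (Wed,Mon,Wed,Thu) (Wed,Mon,Wed,Fri) (Wed,Tue,Wed,Thu) (Wed,Tue,Wed,Fri) (Thu,Mon,Thu,Fri) (Thu,Tue,Thu,Fri) (Thu,Wed,Thu,Fri) — 7.
Audit=Wed: (Thu,Mon,Thu,Fri) (Thu,Tue,Thu,Fri) (Thu,Wed,Thu,Fri) — 3.
Summing: 10 + 7 + 3 = 20.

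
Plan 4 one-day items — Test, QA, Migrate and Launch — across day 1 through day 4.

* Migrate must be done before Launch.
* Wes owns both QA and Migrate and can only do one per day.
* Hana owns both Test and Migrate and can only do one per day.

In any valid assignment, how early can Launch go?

Precedence pushes Launch to at least day 2.
Launch at day 2 is achievable: QA in day 2, Test in day 2, Migrate in day 1, Launch in day 2.

day 2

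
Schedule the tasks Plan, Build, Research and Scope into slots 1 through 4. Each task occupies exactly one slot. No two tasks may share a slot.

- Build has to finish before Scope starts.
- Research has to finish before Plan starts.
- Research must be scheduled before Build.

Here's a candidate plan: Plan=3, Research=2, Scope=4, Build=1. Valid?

Build has to finish before Scope starts — holds.
Research has to finish before Plan starts — holds.
No two tasks may share a slot — holds.
Research must be scheduled before Build — violated.

No. Research must be scheduled before Build is not satisfied.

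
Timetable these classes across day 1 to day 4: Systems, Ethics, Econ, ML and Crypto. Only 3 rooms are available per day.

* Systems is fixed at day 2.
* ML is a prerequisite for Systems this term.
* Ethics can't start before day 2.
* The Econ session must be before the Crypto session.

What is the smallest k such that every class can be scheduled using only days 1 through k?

The precedence chain requires at least 2 distinct days.
With at most 3 per day and 5 classes, at least 2 days are needed.
2 works (last occupied day: day 2): for example ML in day 1; Ethics in day 2; Econ in day 1; Crypto in day 2; Systems in day 2.

2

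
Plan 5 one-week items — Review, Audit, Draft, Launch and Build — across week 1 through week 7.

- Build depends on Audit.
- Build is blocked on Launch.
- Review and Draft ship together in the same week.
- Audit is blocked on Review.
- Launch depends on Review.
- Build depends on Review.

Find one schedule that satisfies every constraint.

Draft in week 1; Build in week 3; Audit in week 2; Review in week 1; Launch in week 2

Checking: Review(week 1) before Audit(week 2); Review(week 1) before Build(week 3); Launch(week 2) before Build(week 3); Review(week 1) before Launch(week 2); Audit(week 2) before Build(week 3); Review = Draft = week 1.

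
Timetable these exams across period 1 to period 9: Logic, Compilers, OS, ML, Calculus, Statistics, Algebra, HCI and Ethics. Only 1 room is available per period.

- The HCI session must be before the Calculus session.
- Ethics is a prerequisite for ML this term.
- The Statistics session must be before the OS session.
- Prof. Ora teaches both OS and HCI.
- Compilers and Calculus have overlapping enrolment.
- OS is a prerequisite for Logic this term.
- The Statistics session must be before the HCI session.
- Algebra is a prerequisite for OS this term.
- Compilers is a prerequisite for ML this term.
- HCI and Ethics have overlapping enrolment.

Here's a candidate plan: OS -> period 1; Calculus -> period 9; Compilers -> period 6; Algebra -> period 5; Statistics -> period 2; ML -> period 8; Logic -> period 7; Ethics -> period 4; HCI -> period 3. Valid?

No — it violates: Algebra is a prerequisite for OS this term

Ethics is a prerequisite for ML this term — holds.
HCI and Ethics have overlapping enrolment — holds.
Compilers is a prerequisite for ML this term — holds.
Algebra is a prerequisite for OS this term — violated.
OS is a prerequisite for Logic this term — holds.
The Statistics session must be before the OS session — violated.
The Statistics session must be before the HCI session — holds.
The HCI session must be before the Calculus session — holds.
Prof. Ora teaches both OS and HCI — holds.
Compilers and Calculus have overlapping enrolment — holds.
Only 1 room is available per period — holds.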